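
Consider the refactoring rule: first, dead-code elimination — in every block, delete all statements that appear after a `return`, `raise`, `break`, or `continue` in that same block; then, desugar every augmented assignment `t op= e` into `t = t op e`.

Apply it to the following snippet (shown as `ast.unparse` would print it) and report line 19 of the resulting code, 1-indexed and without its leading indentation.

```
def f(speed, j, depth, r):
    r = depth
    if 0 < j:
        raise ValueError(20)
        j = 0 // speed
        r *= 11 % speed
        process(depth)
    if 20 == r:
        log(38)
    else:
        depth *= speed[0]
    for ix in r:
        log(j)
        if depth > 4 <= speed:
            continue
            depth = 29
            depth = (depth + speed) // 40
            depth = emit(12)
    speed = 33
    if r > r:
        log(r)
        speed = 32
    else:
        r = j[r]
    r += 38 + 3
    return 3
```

Transformed code:
def f(speed, j, depth, r):
    r = depth
    if 0 < j:
        raise ValueError(20)
    if 20 == r:
        log(38)
    else:
        depth = depth * speed[0]
    for ix in r:
        log(j)
        if depth > 4 <= speed:
            continue
    speed = 33
    if r > r:
        log(r)
        speed = 32
    else:
        r = j[r]
    r = r + (38 + 3)
    return 3

r = r + (38 + 3)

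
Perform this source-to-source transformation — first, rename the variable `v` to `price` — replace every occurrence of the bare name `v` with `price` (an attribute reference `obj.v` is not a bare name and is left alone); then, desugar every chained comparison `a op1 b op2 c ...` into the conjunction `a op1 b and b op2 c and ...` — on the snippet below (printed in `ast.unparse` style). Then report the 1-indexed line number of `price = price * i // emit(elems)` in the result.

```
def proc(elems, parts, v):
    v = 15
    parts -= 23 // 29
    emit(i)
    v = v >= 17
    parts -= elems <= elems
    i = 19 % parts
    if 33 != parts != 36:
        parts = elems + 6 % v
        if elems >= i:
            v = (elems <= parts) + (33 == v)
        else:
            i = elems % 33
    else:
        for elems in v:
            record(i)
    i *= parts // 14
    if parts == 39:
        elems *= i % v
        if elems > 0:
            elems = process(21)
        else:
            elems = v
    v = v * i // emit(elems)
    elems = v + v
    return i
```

24

Transformed code:
def proc(elems, parts, price):
    price = 15
    parts -= 23 // 29
    emit(i)
    price = price >= 17
    parts -= elems <= elems
    i = 19 % parts
    if 33 != parts and parts != 36:
        parts = elems + 6 % price
        if elems >= i:
            price = (elems <= parts) + (33 == price)
        else:
            i = elems % 33
    else:
        for elems in price:
            record(i)
    i *= parts // 14
    if parts == 39:
        elems *= i % price
        if elems > 0:
            elems = process(21)
        else:
            elems = price
    price = price * i // emit(elems)
    elems = price + price
    return i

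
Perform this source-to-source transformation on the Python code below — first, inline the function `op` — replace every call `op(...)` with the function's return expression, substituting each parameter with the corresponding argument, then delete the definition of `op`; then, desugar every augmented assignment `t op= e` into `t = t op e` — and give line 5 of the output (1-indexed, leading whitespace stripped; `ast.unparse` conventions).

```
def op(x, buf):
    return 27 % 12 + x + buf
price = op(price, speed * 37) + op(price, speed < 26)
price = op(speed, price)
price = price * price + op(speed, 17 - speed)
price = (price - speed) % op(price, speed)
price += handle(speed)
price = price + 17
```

price = price + handle(speed)

Transformed code:
price = 27 % 12 + price + speed * 37 + (27 % 12 + price + (speed < 26))
price = 27 % 12 + speed + price
price = price * price + (27 % 12 + speed + (17 - speed))
price = (price - speed) % (27 % 12 + price + speed)
price = price + handle(speed)
price = price + 17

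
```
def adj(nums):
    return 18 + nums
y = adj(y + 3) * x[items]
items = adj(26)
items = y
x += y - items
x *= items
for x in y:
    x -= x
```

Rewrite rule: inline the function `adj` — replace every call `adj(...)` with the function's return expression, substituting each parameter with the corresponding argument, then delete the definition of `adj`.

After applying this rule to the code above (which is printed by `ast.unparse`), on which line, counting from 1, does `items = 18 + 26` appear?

Transformed code:
y = (18 + (y + 3)) * x[items]
items = 18 + 26
items = y
x += y - items
x *= items
for x in y:
    x -= x

2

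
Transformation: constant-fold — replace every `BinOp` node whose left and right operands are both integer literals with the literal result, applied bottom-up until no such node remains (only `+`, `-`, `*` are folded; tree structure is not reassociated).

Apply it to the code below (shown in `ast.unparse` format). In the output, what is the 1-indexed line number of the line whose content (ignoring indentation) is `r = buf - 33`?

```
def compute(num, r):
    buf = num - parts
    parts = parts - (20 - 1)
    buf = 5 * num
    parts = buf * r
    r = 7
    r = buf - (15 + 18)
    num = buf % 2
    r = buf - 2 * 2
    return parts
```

7

Transformed code:
def compute(num, r):
    buf = num - parts
    parts = parts - 19
    buf = 5 * num
    parts = buf * r
    r = 7
    r = buf - 33
    num = buf % 2
    r = buf - 4
    return parts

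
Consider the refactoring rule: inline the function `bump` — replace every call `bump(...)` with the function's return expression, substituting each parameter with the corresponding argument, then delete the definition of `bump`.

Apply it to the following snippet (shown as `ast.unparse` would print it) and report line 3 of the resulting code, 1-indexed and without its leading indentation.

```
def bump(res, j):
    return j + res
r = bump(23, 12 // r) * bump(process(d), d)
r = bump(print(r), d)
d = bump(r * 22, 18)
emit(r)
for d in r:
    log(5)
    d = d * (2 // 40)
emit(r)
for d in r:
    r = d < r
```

Transformed code:
r = (12 // r + 23) * (d + process(d))
r = d + print(r)
d = 18 + r * 22
emit(r)
for d in r:
    log(5)
    d = d * (2 // 40)
emit(r)
for d in r:
    r = d < r

d = 18 + r * 22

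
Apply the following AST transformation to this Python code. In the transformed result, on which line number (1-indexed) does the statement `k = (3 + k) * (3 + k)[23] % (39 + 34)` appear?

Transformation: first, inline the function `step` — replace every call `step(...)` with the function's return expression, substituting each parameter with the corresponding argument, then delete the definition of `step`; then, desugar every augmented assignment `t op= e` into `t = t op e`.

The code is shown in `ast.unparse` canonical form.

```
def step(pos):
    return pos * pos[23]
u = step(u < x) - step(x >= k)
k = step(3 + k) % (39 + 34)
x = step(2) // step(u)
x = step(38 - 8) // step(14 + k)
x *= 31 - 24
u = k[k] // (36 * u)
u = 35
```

2

Transformed code:
u = (u < x) * (u < x)[23] - (x >= k) * (x >= k)[23]
k = (3 + k) * (3 + k)[23] % (39 + 34)
x = 2 * 2[23] // (u * u[23])
x = (38 - 8) * (38 - 8)[23] // ((14 + k) * (14 + k)[23])
x = x * (31 - 24)
u = k[k] // (36 * u)
u = 35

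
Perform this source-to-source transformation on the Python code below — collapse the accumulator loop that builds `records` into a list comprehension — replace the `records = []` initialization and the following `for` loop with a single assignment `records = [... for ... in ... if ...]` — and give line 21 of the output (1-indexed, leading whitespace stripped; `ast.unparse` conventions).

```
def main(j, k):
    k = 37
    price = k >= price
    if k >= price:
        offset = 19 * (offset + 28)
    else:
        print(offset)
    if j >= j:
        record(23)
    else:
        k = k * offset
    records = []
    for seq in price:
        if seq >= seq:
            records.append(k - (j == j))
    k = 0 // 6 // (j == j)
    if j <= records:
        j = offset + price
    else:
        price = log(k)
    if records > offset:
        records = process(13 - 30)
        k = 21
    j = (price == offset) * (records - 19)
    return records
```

j = (price == offset) * (records - 19)

Transformed code:
def main(j, k):
    k = 37
    price = k >= price
    if k >= price:
        offset = 19 * (offset + 28)
    else:
        print(offset)
    if j >= j:
        record(23)
    else:
        k = k * offset
    records = [k - (j == j) for seq in price if seq >= seq]
    k = 0 // 6 // (j == j)
    if j <= records:
        j = offset + price
    else:
        price = log(k)
    if records > offset:
        records = process(13 - 30)
        k = 21
    j = (price == offset) * (records - 19)
    return records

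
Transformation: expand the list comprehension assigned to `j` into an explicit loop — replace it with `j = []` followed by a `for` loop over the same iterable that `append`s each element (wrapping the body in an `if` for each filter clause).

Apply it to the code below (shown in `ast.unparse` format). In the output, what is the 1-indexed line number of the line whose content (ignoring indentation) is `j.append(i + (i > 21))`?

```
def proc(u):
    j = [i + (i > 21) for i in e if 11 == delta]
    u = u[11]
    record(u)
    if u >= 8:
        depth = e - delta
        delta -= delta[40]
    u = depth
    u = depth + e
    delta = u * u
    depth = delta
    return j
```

5

Transformed code:
def proc(u):
    j = []
    for i in e:
        if 11 == delta:
            j.append(i + (i > 21))
    u = u[11]
    record(u)
    if u >= 8:
        depth = e - delta
        delta -= delta[40]
    u = depth
    u = depth + e
    delta = u * u
    depth = delta
    return j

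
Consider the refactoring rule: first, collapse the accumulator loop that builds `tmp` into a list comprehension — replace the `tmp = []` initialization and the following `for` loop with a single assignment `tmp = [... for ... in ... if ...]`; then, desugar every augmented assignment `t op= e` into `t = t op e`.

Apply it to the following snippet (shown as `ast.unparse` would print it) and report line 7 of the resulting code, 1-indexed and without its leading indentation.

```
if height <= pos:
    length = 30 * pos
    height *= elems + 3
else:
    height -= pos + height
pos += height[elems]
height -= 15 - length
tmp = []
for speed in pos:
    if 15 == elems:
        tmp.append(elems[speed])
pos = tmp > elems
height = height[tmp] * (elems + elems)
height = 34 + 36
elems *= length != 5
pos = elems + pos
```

Transformed code:
if height <= pos:
    length = 30 * pos
    height = height * (elems + 3)
else:
    height = height - (pos + height)
pos = pos + height[elems]
height = height - (15 - length)
tmp = [elems[speed] for speed in pos if 15 == elems]
pos = tmp > elems
height = height[tmp] * (elems + elems)
height = 34 + 36
elems = elems * (length != 5)
pos = elems + pos

height = height - (15 - length)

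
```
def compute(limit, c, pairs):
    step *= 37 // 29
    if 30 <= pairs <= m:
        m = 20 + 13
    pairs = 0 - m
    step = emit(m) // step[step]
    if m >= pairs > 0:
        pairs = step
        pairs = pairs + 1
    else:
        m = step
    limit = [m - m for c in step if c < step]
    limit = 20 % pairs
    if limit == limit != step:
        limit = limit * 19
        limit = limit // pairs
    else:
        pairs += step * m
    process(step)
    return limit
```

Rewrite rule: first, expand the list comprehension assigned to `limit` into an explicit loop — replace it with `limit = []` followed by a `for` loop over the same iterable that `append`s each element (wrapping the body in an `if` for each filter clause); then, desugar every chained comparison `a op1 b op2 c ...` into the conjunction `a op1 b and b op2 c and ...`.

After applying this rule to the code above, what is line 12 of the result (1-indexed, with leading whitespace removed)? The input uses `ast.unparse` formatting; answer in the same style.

limit = []

Transformed code:
def compute(limit, c, pairs):
    step *= 37 // 29
    if 30 <= pairs and pairs <= m:
        m = 20 + 13
    pairs = 0 - m
    step = emit(m) // step[step]
    if m >= pairs and pairs > 0:
        pairs = step
        pairs = pairs + 1
    else:
        m = step
    limit = []
    for c in step:
        if c < step:
            limit.append(m - m)
    limit = 20 % pairs
    if limit == limit and limit != step:
        limit = limit * 19
        limit = limit // pairs
    else:
        pairs += step * m
    process(step)
    return limit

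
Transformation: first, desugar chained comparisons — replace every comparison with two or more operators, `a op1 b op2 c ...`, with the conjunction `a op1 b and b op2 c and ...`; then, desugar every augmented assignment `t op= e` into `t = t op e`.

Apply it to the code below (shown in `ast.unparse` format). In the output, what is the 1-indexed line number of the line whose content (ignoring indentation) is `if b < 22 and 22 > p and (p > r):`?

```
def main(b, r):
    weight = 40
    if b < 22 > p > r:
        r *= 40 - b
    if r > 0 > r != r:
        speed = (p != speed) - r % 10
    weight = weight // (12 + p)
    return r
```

Transformed code:
def main(b, r):
    weight = 40
    if b < 22 and 22 > p and (p > r):
        r = r * (40 - b)
    if r > 0 and 0 > r and (r != r):
        speed = (p != speed) - r % 10
    weight = weight // (12 + p)
    return r

3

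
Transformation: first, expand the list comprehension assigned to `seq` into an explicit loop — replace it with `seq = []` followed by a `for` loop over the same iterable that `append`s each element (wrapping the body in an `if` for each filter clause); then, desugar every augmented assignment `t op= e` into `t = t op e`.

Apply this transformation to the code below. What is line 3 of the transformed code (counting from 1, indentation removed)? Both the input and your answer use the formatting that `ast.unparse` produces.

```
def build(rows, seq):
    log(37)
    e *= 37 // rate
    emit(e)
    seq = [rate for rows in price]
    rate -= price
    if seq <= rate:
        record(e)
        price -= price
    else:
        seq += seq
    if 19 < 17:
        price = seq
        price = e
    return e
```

Transformed code:
def build(rows, seq):
    log(37)
    e = e * (37 // rate)
    emit(e)
    seq = []
    for rows in price:
        seq.append(rate)
    rate = rate - price
    if seq <= rate:
        record(e)
        price = price - price
    else:
        seq = seq + seq
    if 19 < 17:
        price = seq
        price = e
    return e

e = e * (37 // rate)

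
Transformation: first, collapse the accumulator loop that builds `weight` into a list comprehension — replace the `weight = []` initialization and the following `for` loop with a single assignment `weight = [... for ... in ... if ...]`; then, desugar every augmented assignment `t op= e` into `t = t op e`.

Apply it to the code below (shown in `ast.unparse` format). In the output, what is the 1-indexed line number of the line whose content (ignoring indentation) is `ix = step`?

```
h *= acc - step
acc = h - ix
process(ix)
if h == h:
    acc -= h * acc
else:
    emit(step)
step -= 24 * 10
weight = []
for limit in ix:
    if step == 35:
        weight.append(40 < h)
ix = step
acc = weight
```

Transformed code:
h = h * (acc - step)
acc = h - ix
process(ix)
if h == h:
    acc = acc - h * acc
else:
    emit(step)
step = step - 24 * 10
weight = [40 < h for limit in ix if step == 35]
ix = step
acc = weight

10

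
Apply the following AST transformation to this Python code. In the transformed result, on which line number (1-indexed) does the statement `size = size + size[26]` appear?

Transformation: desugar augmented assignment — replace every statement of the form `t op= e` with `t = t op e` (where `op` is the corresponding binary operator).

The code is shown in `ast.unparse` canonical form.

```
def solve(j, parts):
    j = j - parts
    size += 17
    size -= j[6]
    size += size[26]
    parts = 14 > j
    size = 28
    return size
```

5

Transformed code:
def solve(j, parts):
    j = j - parts
    size = size + 17
    size = size - j[6]
    size = size + size[26]
    parts = 14 > j
    size = 28
    return size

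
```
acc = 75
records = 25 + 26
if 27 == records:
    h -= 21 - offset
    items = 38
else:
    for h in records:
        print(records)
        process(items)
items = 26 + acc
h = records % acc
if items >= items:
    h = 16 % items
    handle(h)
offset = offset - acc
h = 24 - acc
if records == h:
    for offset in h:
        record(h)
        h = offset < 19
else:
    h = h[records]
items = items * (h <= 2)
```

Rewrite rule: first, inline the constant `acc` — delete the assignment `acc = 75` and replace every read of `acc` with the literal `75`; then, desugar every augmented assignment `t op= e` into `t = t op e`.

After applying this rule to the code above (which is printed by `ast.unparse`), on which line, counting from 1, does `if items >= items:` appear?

11

Transformed code:
records = 25 + 26
if 27 == records:
    h = h - (21 - offset)
    items = 38
else:
    for h in records:
        print(records)
        process(items)
items = 26 + 75
h = records % 75
if items >= items:
    h = 16 % items
    handle(h)
offset = offset - 75
h = 24 - 75
if records == h:
    for offset in h:
        record(h)
        h = offset < 19
else:
    h = h[records]
items = items * (h <= 2)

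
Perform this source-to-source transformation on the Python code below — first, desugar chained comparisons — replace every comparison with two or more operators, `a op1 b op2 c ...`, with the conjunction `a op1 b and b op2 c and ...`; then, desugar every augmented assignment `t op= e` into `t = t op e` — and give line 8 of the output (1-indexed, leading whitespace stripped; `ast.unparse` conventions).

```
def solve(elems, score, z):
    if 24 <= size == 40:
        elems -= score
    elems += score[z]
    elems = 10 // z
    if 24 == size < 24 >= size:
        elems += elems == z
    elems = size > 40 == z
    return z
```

Transformed code:
def solve(elems, score, z):
    if 24 <= size and size == 40:
        elems = elems - score
    elems = elems + score[z]
    elems = 10 // z
    if 24 == size and size < 24 and (24 >= size):
        elems = elems + (elems == z)
    elems = size > 40 and 40 == z
    return z

elems = size > 40 and 40 == z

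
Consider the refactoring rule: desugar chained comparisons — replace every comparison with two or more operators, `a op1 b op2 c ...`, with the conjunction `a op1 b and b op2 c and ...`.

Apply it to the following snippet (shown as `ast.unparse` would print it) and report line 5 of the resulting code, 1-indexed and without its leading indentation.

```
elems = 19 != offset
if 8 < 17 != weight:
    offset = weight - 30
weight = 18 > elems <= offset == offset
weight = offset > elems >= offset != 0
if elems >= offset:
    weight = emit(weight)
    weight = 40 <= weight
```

weight = offset > elems and elems >= offset and (offset != 0)

Transformed code:
elems = 19 != offset
if 8 < 17 and 17 != weight:
    offset = weight - 30
weight = 18 > elems and elems <= offset and (offset == offset)
weight = offset > elems and elems >= offset and (offset != 0)
if elems >= offset:
    weight = emit(weight)
    weight = 40 <= weight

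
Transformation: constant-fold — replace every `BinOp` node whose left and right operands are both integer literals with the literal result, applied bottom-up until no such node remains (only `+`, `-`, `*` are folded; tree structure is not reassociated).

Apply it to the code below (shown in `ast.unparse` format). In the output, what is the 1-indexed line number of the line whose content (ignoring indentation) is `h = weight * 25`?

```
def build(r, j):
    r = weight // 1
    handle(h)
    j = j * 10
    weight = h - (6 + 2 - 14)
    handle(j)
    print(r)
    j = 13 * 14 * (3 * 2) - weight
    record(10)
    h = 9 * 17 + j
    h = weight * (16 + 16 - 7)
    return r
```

11

Transformed code:
def build(r, j):
    r = weight // 1
    handle(h)
    j = j * 10
    weight = h - -6
    handle(j)
    print(r)
    j = 1092 - weight
    record(10)
    h = 153 + j
    h = weight * 25
    return r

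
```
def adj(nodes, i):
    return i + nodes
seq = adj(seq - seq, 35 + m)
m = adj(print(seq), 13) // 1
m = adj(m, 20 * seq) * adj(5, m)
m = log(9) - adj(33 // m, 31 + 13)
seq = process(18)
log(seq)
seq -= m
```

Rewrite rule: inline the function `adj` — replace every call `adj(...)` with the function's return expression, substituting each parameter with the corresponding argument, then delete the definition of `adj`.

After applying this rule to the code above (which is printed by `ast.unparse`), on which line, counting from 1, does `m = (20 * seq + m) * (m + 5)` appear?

Transformed code:
seq = 35 + m + (seq - seq)
m = (13 + print(seq)) // 1
m = (20 * seq + m) * (m + 5)
m = log(9) - (31 + 13 + 33 // m)
seq = process(18)
log(seq)
seq -= m

3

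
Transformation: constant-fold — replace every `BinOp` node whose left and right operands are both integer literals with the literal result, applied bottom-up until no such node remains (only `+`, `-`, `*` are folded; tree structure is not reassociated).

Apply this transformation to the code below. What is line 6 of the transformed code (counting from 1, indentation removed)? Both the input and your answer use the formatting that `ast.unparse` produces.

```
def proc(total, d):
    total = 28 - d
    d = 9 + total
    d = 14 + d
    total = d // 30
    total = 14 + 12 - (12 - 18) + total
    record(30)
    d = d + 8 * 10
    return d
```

Transformed code:
def proc(total, d):
    total = 28 - d
    d = 9 + total
    d = 14 + d
    total = d // 30
    total = 32 + total
    record(30)
    d = d + 80
    return d

total = 32 + total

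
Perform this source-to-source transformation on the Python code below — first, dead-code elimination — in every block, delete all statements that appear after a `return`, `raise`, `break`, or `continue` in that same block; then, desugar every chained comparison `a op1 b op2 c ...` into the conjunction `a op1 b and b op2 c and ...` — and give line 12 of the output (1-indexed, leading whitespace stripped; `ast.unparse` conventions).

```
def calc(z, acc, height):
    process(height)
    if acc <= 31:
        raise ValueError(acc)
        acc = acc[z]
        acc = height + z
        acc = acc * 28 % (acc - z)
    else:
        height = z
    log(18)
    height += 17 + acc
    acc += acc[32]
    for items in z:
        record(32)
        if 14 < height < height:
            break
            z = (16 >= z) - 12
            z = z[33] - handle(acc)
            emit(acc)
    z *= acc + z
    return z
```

if 14 < height and height < height:

Transformed code:
def calc(z, acc, height):
    process(height)
    if acc <= 31:
        raise ValueError(acc)
    else:
        height = z
    log(18)
    height += 17 + acc
    acc += acc[32]
    for items in z:
        record(32)
        if 14 < height and height < height:
            break
    z *= acc + z
    return z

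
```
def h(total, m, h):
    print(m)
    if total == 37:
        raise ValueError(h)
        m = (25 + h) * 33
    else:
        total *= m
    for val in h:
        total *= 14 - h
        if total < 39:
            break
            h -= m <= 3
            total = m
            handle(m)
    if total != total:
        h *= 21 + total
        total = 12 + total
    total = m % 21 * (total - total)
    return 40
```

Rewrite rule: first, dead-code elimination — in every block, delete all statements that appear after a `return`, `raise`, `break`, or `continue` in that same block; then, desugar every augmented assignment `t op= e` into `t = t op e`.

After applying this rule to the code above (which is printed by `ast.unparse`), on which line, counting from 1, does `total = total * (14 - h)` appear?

8

Transformed code:
def h(total, m, h):
    print(m)
    if total == 37:
        raise ValueError(h)
    else:
        total = total * m
    for val in h:
        total = total * (14 - h)
        if total < 39:
            break
    if total != total:
        h = h * (21 + total)
        total = 12 + total
    total = m % 21 * (total - total)
    return 40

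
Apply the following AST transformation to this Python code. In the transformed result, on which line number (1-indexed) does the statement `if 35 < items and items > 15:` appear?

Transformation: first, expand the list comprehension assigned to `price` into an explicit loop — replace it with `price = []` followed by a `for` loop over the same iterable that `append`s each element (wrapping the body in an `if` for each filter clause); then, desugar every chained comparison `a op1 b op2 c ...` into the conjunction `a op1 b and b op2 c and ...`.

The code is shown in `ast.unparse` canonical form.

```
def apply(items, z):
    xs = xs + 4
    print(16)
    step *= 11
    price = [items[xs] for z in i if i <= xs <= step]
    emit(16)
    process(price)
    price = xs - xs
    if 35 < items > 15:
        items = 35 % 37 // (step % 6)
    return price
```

12

Transformed code:
def apply(items, z):
    xs = xs + 4
    print(16)
    step *= 11
    price = []
    for z in i:
        if i <= xs and xs <= step:
            price.append(items[xs])
    emit(16)
    process(price)
    price = xs - xs
    if 35 < items and items > 15:
        items = 35 % 37 // (step % 6)
    return price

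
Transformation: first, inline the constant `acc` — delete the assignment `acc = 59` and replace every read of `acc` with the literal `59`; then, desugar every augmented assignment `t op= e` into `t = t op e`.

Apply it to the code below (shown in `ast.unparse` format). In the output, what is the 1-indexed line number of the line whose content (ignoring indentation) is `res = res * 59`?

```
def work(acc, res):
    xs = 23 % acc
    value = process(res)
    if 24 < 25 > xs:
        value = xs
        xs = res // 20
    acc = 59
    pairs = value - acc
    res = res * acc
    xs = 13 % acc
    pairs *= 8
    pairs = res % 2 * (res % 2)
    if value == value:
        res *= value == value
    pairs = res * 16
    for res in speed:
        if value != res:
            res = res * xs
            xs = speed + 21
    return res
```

Transformed code:
def work(acc, res):
    xs = 23 % 59
    value = process(res)
    if 24 < 25 > xs:
        value = xs
        xs = res // 20
    pairs = value - 59
    res = res * 59
    xs = 13 % 59
    pairs = pairs * 8
    pairs = res % 2 * (res % 2)
    if value == value:
        res = res * (value == value)
    pairs = res * 16
    for res in speed:
        if value != res:
            res = res * xs
            xs = speed + 21
    return res

8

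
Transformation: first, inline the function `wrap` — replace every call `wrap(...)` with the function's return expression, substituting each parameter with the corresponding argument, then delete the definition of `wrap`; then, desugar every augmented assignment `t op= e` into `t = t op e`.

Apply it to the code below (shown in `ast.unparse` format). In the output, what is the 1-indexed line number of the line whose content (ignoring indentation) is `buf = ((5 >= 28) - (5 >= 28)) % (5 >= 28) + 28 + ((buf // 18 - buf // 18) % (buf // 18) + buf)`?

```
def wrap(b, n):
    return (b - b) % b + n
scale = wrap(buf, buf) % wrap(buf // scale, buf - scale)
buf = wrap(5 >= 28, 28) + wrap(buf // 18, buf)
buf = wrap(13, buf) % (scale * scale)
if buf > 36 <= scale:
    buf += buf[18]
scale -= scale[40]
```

2

Transformed code:
scale = ((buf - buf) % buf + buf) % ((buf // scale - buf // scale) % (buf // scale) + (buf - scale))
buf = ((5 >= 28) - (5 >= 28)) % (5 >= 28) + 28 + ((buf // 18 - buf // 18) % (buf // 18) + buf)
buf = ((13 - 13) % 13 + buf) % (scale * scale)
if buf > 36 <= scale:
    buf = buf + buf[18]
scale = scale - scale[40]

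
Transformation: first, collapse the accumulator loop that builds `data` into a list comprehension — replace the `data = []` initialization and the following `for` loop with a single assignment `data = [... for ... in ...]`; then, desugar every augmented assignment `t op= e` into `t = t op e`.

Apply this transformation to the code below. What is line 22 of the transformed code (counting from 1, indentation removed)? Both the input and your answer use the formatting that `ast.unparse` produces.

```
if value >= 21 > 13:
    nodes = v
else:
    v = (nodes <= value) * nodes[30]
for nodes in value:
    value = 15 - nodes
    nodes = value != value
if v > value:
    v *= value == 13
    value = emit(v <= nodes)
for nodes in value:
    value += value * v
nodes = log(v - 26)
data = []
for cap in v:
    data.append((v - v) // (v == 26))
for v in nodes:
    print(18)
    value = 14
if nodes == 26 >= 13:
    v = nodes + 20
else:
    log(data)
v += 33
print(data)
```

v = v + 33

Transformed code:
if value >= 21 > 13:
    nodes = v
else:
    v = (nodes <= value) * nodes[30]
for nodes in value:
    value = 15 - nodes
    nodes = value != value
if v > value:
    v = v * (value == 13)
    value = emit(v <= nodes)
for nodes in value:
    value = value + value * v
nodes = log(v - 26)
data = [(v - v) // (v == 26) for cap in v]
for v in nodes:
    print(18)
    value = 14
if nodes == 26 >= 13:
    v = nodes + 20
else:
    log(data)
v = v + 33
print(data)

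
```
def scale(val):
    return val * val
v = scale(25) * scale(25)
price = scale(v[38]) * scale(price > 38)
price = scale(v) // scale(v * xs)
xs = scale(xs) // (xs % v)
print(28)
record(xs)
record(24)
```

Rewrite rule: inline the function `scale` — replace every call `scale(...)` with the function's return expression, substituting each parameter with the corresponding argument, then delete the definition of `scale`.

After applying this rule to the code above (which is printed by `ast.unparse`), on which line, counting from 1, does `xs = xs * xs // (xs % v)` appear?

4

Transformed code:
v = 25 * 25 * (25 * 25)
price = v[38] * v[38] * ((price > 38) * (price > 38))
price = v * v // (v * xs * (v * xs))
xs = xs * xs // (xs % v)
print(28)
record(xs)
record(24)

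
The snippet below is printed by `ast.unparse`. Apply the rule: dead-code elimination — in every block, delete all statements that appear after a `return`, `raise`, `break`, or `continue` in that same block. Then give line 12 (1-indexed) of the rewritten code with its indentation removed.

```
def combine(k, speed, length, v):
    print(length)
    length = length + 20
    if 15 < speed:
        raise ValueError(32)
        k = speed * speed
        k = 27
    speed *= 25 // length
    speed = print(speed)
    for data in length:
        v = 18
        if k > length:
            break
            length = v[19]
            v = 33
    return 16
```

Transformed code:
def combine(k, speed, length, v):
    print(length)
    length = length + 20
    if 15 < speed:
        raise ValueError(32)
    speed *= 25 // length
    speed = print(speed)
    for data in length:
        v = 18
        if k > length:
            break
    return 16

return 16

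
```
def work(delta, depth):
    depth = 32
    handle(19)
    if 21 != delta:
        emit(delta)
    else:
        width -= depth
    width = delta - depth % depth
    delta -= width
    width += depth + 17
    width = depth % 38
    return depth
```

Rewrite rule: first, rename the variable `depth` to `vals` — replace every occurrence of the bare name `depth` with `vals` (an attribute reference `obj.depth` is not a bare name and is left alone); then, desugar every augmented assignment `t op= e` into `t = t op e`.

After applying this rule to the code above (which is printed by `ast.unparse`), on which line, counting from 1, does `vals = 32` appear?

2

Transformed code:
def work(delta, vals):
    vals = 32
    handle(19)
    if 21 != delta:
        emit(delta)
    else:
        width = width - vals
    width = delta - vals % vals
    delta = delta - width
    width = width + (vals + 17)
    width = vals % 38
    return vals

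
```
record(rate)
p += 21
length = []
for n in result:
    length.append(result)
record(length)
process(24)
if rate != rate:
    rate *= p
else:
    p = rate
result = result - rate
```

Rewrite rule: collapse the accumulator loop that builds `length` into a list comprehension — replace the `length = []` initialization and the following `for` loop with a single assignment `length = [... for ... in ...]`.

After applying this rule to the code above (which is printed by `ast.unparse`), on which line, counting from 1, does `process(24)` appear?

Transformed code:
record(rate)
p += 21
length = [result for n in result]
record(length)
process(24)
if rate != rate:
    rate *= p
else:
    p = rate
result = result - rate

5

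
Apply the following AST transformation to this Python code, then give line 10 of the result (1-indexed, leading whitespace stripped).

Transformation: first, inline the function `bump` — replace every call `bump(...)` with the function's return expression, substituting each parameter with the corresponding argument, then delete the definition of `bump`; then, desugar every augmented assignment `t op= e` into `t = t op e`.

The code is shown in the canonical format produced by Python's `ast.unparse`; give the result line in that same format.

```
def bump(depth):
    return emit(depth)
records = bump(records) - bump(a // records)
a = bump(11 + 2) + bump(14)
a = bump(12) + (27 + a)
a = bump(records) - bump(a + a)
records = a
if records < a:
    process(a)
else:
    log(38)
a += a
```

a = a + a

Transformed code:
records = emit(records) - emit(a // records)
a = emit(11 + 2) + emit(14)
a = emit(12) + (27 + a)
a = emit(records) - emit(a + a)
records = a
if records < a:
    process(a)
else:
    log(38)
a = a + a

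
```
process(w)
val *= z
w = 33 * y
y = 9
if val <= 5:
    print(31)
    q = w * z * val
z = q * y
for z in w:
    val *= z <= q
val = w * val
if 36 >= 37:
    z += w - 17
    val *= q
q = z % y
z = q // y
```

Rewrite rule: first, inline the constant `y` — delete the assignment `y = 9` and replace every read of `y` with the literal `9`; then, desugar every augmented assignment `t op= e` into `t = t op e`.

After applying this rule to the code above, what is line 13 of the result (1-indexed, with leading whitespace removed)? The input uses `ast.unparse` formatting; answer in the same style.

Transformed code:
process(w)
val = val * z
w = 33 * 9
if val <= 5:
    print(31)
    q = w * z * val
z = q * 9
for z in w:
    val = val * (z <= q)
val = w * val
if 36 >= 37:
    z = z + (w - 17)
    val = val * q
q = z % 9
z = q // 9

val = val * q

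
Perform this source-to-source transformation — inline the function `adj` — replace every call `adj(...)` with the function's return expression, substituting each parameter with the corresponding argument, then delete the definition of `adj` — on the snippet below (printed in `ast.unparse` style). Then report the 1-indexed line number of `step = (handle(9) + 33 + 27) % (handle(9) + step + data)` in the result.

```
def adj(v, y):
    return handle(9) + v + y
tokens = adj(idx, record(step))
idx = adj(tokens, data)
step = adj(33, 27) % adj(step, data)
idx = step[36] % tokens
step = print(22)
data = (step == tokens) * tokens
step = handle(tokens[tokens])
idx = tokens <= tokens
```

3

Transformed code:
tokens = handle(9) + idx + record(step)
idx = handle(9) + tokens + data
step = (handle(9) + 33 + 27) % (handle(9) + step + data)
idx = step[36] % tokens
step = print(22)
data = (step == tokens) * tokens
step = handle(tokens[tokens])
idx = tokens <= tokens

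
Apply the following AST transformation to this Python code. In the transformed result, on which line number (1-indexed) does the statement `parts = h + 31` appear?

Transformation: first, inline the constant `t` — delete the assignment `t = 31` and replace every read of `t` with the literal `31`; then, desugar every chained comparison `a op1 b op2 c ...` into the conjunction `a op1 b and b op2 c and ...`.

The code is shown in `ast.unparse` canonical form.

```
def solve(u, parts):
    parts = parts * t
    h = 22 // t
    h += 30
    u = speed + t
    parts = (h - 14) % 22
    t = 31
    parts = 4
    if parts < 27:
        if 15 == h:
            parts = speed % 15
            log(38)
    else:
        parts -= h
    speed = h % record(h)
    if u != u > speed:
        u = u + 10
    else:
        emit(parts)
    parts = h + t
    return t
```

19

Transformed code:
def solve(u, parts):
    parts = parts * 31
    h = 22 // 31
    h += 30
    u = speed + 31
    parts = (h - 14) % 22
    parts = 4
    if parts < 27:
        if 15 == h:
            parts = speed % 15
            log(38)
    else:
        parts -= h
    speed = h % record(h)
    if u != u and u > speed:
        u = u + 10
    else:
        emit(parts)
    parts = h + 31
    return 31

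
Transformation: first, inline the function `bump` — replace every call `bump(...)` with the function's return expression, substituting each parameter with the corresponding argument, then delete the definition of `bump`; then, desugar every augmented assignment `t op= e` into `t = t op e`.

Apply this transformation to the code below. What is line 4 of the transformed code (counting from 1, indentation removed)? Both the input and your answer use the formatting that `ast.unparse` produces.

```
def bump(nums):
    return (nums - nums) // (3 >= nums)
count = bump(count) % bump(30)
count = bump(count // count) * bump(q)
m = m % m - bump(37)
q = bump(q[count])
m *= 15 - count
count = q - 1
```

q = (q[count] - q[count]) // (3 >= q[count])

Transformed code:
count = (count - count) // (3 >= count) % ((30 - 30) // (3 >= 30))
count = (count // count - count // count) // (3 >= count // count) * ((q - q) // (3 >= q))
m = m % m - (37 - 37) // (3 >= 37)
q = (q[count] - q[count]) // (3 >= q[count])
m = m * (15 - count)
count = q - 1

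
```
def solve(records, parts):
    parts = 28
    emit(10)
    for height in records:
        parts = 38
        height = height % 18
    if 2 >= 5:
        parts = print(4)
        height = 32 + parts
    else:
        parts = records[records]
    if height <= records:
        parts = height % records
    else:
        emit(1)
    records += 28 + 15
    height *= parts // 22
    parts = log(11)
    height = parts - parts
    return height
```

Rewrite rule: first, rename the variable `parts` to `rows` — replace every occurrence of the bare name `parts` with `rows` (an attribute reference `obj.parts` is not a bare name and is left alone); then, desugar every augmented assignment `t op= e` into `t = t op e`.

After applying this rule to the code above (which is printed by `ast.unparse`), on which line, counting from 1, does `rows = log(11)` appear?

18

Transformed code:
def solve(records, rows):
    rows = 28
    emit(10)
    for height in records:
        rows = 38
        height = height % 18
    if 2 >= 5:
        rows = print(4)
        height = 32 + rows
    else:
        rows = records[records]
    if height <= records:
        rows = height % records
    else:
        emit(1)
    records = records + (28 + 15)
    height = height * (rows // 22)
    rows = log(11)
    height = rows - rows
    return height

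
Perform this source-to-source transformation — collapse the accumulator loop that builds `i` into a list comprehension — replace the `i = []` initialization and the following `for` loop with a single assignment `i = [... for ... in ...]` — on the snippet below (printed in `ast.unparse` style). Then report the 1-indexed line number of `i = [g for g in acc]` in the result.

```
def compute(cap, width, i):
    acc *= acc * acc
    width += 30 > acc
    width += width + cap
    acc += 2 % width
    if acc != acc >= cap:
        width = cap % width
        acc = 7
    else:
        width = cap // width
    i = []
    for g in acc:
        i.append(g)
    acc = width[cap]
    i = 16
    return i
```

11

Transformed code:
def compute(cap, width, i):
    acc *= acc * acc
    width += 30 > acc
    width += width + cap
    acc += 2 % width
    if acc != acc >= cap:
        width = cap % width
        acc = 7
    else:
        width = cap // width
    i = [g for g in acc]
    acc = width[cap]
    i = 16
    return i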